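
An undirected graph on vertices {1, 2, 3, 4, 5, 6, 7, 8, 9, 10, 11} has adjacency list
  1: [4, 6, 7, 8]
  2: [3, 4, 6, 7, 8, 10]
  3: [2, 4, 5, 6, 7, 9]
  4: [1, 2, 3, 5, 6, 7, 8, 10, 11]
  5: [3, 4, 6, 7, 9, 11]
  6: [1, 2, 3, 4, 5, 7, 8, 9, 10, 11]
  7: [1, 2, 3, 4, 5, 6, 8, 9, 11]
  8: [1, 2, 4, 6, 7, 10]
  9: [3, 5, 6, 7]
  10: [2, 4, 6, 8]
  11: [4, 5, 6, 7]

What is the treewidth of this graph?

A width-4 tree decomposition is:
Bags: B1 = {2, 3, 4, 6, 7}  B2 = {2, 4, 6, 7, 8}  B3 = {3, 4, 5, 6, 7}  B4 = {1, 4, 6, 7, 8}  B5 = {2, 4, 6, 8, 10}  B6 = {4, 5, 6, 7, 11}  B7 = {3, 5, 6, 7, 9}
Tree: B1–B2, B1–B3, B2–B4, B2–B5, B3–B6, B3–B7
Every bag has size at most 5, so the width is 5 − 1 = 4 and tw(G) ≤ 4. For the lower bound, the 5 vertices {3, 5, 6, 7, 9} are pairwise adjacent, and any tree decomposition puts a clique entirely inside one bag — forcing width ≥ 4. The upper and lower bounds meet at 4, so that is the treewidth.

4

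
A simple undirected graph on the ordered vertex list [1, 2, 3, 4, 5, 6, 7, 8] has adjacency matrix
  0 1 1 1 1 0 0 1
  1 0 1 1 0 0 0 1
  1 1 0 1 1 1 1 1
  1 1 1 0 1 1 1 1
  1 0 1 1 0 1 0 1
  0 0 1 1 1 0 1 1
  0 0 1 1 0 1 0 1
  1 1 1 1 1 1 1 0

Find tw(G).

A width-4 tree decomposition is:
Bags: B1 = {1, 3, 4, 5, 8}  B2 = {3, 4, 5, 6, 8}  B3 = {1, 2, 3, 4, 8}  B4 = {3, 4, 6, 7, 8}
Tree: B1–B2, B1–B3, B2–B4
The largest bag has 5 vertices, giving width 4; this decomposition certifies tw(G) ≤ 4. On the other hand G contains the 5-clique {1, 2, 3, 4, 8}. A clique must lie in a single bag of any decomposition, so no decomposition can have width below 4. Therefore the treewidth is 4.

4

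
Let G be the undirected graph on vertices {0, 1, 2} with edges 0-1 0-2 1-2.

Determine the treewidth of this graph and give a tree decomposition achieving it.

Treewidth 2.
One optimal decomposition is:
Bags: B1 = {0, 1, 2}
Tree: (single bag)

A single bag containing all 3 vertices is trivially a valid decomposition of width 2. Conversely, {0, 1, 2} is a clique of size 3, and the vertices of any clique must share a bag in every tree decomposition; so some bag has ≥ 3 vertices and tw(G) ≥ 2. The upper and lower bounds meet at 2, so that is the treewidth.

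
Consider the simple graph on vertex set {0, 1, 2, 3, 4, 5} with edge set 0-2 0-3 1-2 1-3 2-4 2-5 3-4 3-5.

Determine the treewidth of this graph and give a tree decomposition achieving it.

Treewidth 2.
Bags: B1 = {1, 2, 3}  B2 = {2, 3, 4}  B3 = {0, 2, 3}  B4 = {2, 3, 5}
Tree: B1–B2, B2–B3, B3–B4

Every bag has size at most 3, so the width is 3 − 1 = 2 and tw(G) ≤ 2. For the lower bound, G contains the cycle 1–3–4–2–1, so G is not a forest; only forests have treewidth ≤ 1, hence tw(G) ≥ 2. The upper and lower bounds meet at 2, so that is the treewidth.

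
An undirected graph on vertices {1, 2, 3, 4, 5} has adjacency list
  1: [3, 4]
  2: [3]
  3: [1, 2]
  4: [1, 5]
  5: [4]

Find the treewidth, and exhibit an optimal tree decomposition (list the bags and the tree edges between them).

Treewidth 1.
One such decomposition:
Bags: B1 = {1, 4}  B2 = {1, 3}  B3 = {4, 5}  B4 = {2, 3}
Tree: B1–B2, B1–B3, B2–B4

Each bag holds 2 vertices, so the decomposition has width 1, which upper-bounds the treewidth. Since G has at least one edge (e.g. 1–4), it is not an edgeless graph, so tw(G) ≥ 1. The upper and lower bounds meet at 1, so that is the treewidth.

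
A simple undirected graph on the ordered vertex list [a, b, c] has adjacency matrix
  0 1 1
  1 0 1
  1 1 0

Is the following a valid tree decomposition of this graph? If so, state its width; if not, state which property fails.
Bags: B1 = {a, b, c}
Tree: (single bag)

Checking the three conditions: (i) the bags cover all of {a, b, c}; (ii) for each edge, some bag contains both endpoints; (iii) the bags containing any fixed vertex form a subtree. All hold, so the decomposition is valid with width 3 − 1 = 2.

Yes; width 2.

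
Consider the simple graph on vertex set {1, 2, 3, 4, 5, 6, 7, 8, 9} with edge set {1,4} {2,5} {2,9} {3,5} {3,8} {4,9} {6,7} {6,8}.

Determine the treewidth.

1

A width-1 tree decomposition is:
Bags: B1 = {1, 4}  B2 = {4, 9}  B3 = {2, 9}  B4 = {2, 5}  B5 = {3, 5}  B6 = {3, 8}  B7 = {6, 8}  B8 = {6, 7}
Tree: B1–B2, B2–B3, B3–B4, B4–B5, B5–B6, B6–B7, B7–B8
Each bag holds 2 vertices, so the decomposition has width 1, which upper-bounds the treewidth. Any graph with an edge has treewidth ≥ 1, and G has the edge 1–4. Therefore the treewidth is 1.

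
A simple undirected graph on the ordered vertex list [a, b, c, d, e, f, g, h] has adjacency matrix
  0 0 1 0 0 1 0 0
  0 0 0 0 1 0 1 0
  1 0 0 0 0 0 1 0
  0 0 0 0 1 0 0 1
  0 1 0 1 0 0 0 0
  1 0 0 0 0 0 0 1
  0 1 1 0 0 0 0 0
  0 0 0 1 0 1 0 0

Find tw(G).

A width-2 tree decomposition is:
Bags: B1 = {b, d, e}  B2 = {b, d, g}  B3 = {c, d, g}  B4 = {a, c, d}  B5 = {a, d, f}  B6 = {d, f, h}
Tree: B1–B2, B2–B3, B3–B4, B4–B5, B5–B6
Each bag holds 3 vertices, so the decomposition has width 2, which upper-bounds the treewidth. The edges d–e–b–g–c–a–f–h–d form a cycle, so G is not a tree and its treewidth is at least 2. The upper and lower bounds meet at 2, so that is the treewidth.

2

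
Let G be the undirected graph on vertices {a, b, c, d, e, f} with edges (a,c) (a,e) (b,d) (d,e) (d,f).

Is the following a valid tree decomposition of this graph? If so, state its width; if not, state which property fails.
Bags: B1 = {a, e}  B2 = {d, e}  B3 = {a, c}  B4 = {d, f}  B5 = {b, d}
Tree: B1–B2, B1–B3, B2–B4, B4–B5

Yes; width 1.

Vertex coverage: the bags together contain {a, b, c, d, e, f}, the full vertex set. Edge coverage: each edge of G has both endpoints in at least one bag. Running intersection: for every vertex, the bags containing it form a connected subtree. All three properties hold, so this is a valid tree decomposition of width max|bag| − 1 = 1, and hence tw(G) ≤ 1.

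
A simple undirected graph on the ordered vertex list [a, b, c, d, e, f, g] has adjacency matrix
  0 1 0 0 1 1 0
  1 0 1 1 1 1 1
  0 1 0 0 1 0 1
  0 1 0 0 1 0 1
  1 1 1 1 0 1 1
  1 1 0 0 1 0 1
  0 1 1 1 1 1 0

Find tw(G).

3

A width-3 tree decomposition is:
Bags: B1 = {b, c, e, g}  B2 = {b, d, e, g}  B3 = {b, e, f, g}  B4 = {a, b, e, f}
Tree: B1–B2, B1–B3, B3–B4
Every bag has size at most 4, so the width is 4 − 1 = 3 and tw(G) ≤ 3. For the lower bound, the 4 vertices {b, d, e, g} are pairwise adjacent, and any tree decomposition puts a clique entirely inside one bag — forcing width ≥ 3. Therefore the treewidth is 3.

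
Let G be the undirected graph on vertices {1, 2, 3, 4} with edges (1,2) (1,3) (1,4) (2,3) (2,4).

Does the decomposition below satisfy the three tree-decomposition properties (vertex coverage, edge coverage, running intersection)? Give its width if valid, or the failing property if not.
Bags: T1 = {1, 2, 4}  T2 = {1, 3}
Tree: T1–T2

A tree decomposition must satisfy three properties: every vertex lies in some bag; for every edge, both endpoints lie together in some bag; and for every vertex, the bags containing it form a connected subtree. Here edge (2,3) lies in no bag, so the decomposition is invalid.

No — edge (2,3) lies in no bag.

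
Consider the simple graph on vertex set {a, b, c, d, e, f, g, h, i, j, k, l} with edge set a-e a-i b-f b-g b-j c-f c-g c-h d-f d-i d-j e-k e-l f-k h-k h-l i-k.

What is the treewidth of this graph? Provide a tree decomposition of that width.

Each bag holds 4 vertices, so the decomposition has width 3, which upper-bounds the treewidth. For the lower bound: the 4 vertex sets {a,e,l}, {h}, {k}, {c,d,f,i} are disjoint, each induces a connected subgraph, and every pair is joined by at least one edge of G. Contracting each set to a single vertex therefore yields K_{4} as a minor, and since treewidth is minor-monotone, tw(G) ≥ tw(K_{4}) = 3. Combining the bounds, tw(G) = 3.

Treewidth 3.
Bags: B1 = {a, e, h, l}  B2 = {a, e, h, k}  B3 = {a, h, i, k}  B4 = {c, h, i, k}  B5 = {c, f, i, k}  B6 = {c, d, f, i}  B7 = {c, d, f, g}  B8 = {b, d, f, g}  B9 = {b, d, g, j}
Tree: B1–B2, B2–B3, B3–B4, B4–B5, B5–B6, B6–B7, B7–B8, B8–B9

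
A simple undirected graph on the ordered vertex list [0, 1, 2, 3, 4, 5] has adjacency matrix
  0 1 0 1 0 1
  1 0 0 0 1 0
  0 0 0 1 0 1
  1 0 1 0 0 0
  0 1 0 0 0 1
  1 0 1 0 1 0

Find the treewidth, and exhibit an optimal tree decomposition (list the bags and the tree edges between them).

Every bag has size at most 3, so the width is 3 − 1 = 2 and tw(G) ≤ 2. Since 3–2–5–0–3 is a cycle in G, G is not acyclic. Forests are exactly the graphs of treewidth ≤ 1, so tw(G) ≥ 2. The upper and lower bounds meet at 2, so that is the treewidth.

Treewidth 2.
One such decomposition:
Bags: B1 = {0, 2, 3}  B2 = {0, 2, 5}  B3 = {0, 1, 5}  B4 = {1, 4, 5}
Tree: B1–B2, B2–B3, B3–B4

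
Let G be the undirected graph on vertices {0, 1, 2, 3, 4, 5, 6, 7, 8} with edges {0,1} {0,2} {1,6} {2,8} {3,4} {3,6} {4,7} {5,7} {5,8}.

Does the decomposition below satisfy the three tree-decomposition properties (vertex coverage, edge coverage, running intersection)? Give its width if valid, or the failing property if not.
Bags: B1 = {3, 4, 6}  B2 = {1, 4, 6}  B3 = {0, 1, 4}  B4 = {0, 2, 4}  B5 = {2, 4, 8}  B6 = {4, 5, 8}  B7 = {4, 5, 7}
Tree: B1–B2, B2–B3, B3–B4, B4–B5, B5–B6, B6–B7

Every vertex of G appears in some bag (union = {0, 1, 2, 3, 4, 5, 6, 7, 8}); every edge is covered by a bag; and for each vertex v the set of bags containing v is connected in the bag tree. The decomposition is therefore valid. The largest bag has 3 vertices, so the width is 2.

Yes; width 2.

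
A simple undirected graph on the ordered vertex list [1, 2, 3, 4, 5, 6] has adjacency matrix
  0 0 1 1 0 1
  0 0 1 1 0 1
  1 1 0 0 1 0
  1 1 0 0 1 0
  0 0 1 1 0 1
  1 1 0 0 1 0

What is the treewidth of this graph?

A width-3 tree decomposition is:
Bags: B1 = {1, 2, 3, 5}  B2 = {1, 2, 5, 6}  B3 = {1, 2, 4, 5}
Tree: B1–B2, B2–B3
Every bag has size at most 4, so the width is 4 − 1 = 3 and tw(G) ≤ 3. For the lower bound: the 4 vertex sets {2,3}, {5,6}, {1}, {4} are disjoint, each induces a connected subgraph, and every pair is joined by at least one edge of G. Contracting each set to a single vertex therefore yields K_{4} as a minor, and since treewidth is minor-monotone, tw(G) ≥ tw(K_{4}) = 3. Combining the bounds, tw(G) = 3.

3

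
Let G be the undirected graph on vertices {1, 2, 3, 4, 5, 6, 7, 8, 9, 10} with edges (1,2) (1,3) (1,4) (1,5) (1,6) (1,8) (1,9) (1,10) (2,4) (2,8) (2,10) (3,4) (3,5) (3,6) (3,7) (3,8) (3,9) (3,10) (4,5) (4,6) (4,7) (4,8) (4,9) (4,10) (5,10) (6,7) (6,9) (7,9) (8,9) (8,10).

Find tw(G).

4

A width-4 tree decomposition is:
Bags: B1 = {1, 3, 4, 8, 10}  B2 = {1, 3, 4, 8, 9}  B3 = {1, 3, 4, 6, 9}  B4 = {1, 3, 4, 5, 10}  B5 = {1, 2, 4, 8, 10}  B6 = {3, 4, 6, 7, 9}
Tree: B1–B2, B2–B3, B1–B4, B1–B5, B3–B6
Each bag holds 5 vertices, so the decomposition has width 4, which upper-bounds the treewidth. For the lower bound, the 5 vertices {1, 2, 4, 8, 10} are pairwise adjacent, and any tree decomposition puts a clique entirely inside one bag — forcing width ≥ 4. Combining the bounds, tw(G) = 4.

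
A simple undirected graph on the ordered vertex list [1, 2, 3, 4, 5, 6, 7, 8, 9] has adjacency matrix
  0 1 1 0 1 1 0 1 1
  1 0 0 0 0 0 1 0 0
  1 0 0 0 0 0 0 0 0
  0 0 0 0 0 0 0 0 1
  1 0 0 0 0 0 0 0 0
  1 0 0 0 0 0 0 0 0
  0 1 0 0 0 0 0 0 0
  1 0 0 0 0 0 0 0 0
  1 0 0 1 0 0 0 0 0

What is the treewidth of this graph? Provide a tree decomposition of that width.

Treewidth 1.
One such decomposition:
Bags: B1 = {1, 6}  B2 = {1, 3}  B3 = {1, 9}  B4 = {1, 8}  B5 = {1, 5}  B6 = {1, 2}  B7 = {4, 9}  B8 = {2, 7}
Tree: B1–B2, B1–B3, B2–B4, B3–B5, B3–B6, B3–B7, B6–B8

Every bag has size at most 2, so the width is 2 − 1 = 1 and tw(G) ≤ 1. G has an edge, so its treewidth is at least 1. The upper and lower bounds meet at 1, so that is the treewidth.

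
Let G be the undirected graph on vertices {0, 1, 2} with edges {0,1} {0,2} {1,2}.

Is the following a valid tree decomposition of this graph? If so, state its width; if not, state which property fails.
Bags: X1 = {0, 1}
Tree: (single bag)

No — vertex 2 appears in no bag.

A tree decomposition must satisfy three properties: every vertex lies in some bag; for every edge, both endpoints lie together in some bag; and for every vertex, the bags containing it form a connected subtree. Here vertex 2 appears in no bag, so the decomposition is invalid.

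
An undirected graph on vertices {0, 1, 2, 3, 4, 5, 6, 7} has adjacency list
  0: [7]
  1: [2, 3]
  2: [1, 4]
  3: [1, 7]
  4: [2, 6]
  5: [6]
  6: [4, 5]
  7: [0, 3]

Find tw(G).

A width-1 tree decomposition is:
Bags: B1 = {0, 7}  B2 = {3, 7}  B3 = {1, 3}  B4 = {1, 2}  B5 = {2, 4}  B6 = {4, 6}  B7 = {5, 6}
Tree: B1–B2, B2–B3, B3–B4, B4–B5, B5–B6, B6–B7
The largest bag has 2 vertices, giving width 1; this decomposition certifies tw(G) ≤ 1. G has an edge, so its treewidth is at least 1. Therefore the treewidth is 1.

1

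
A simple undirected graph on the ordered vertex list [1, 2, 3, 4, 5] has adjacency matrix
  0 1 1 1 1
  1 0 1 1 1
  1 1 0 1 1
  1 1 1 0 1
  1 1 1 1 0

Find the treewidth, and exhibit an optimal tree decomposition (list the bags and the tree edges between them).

A single bag containing all 5 vertices is trivially a valid decomposition of width 4. On the other hand G contains the 5-clique {1, 2, 3, 4, 5}. A clique must lie in a single bag of any decomposition, so no decomposition can have width below 4. The upper and lower bounds meet at 4, so that is the treewidth.

Treewidth 4.
One such decomposition:
Bags: B1 = {1, 2, 3, 4, 5}
Tree: (single bag)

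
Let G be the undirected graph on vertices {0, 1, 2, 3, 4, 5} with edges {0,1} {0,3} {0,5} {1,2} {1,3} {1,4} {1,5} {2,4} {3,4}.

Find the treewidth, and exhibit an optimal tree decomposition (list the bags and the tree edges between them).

Treewidth 2.
One optimal decomposition is:
Bags: B1 = {1, 2, 4}  B2 = {1, 3, 4}  B3 = {0, 1, 3}  B4 = {0, 1, 5}
Tree: B1–B2, B2–B3, B3–B4

Every bag has size at most 3, so the width is 3 − 1 = 2 and tw(G) ≤ 2. Conversely, {0, 1, 3} is a clique of size 3, and the vertices of any clique must share a bag in every tree decomposition; so some bag has ≥ 3 vertices and tw(G) ≥ 2. Combining the bounds, tw(G) = 2.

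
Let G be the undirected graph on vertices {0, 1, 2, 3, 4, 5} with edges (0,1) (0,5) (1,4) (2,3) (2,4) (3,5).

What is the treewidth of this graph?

2

A width-2 tree decomposition is:
Bags: B1 = {2, 3, 5}  B2 = {0, 2, 5}  B3 = {0, 1, 2}  B4 = {1, 2, 4}
Tree: B1–B2, B2–B3, B3–B4
Each bag holds 3 vertices, so the decomposition has width 2, which upper-bounds the treewidth. Since 2–3–5–0–1–4–2 is a cycle in G, G is not acyclic. Forests are exactly the graphs of treewidth ≤ 1, so tw(G) ≥ 2. Hence tw(G) = 2 exactly.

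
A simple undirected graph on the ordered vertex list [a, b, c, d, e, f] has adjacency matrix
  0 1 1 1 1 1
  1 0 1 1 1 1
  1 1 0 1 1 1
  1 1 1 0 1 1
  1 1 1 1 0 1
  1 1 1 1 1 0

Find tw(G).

A width-5 tree decomposition is:
Bags: B1 = {a, b, c, d, e, f}
Tree: (single bag)
With just one bag of size 6, the width is 6 − 1 = 5, so tw(G) ≤ 5. Conversely, {a, b, c, d, e, f} is a clique of size 6, and the vertices of any clique must share a bag in every tree decomposition; so some bag has ≥ 6 vertices and tw(G) ≥ 5. Hence tw(G) = 5 exactly.

5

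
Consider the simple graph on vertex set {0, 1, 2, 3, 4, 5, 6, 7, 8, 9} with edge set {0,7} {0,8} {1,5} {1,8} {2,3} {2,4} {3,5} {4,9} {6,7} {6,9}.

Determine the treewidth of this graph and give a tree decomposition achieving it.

Treewidth 2.
One such decomposition:
Bags: B1 = {1, 3, 5}  B2 = {1, 3, 8}  B3 = {0, 3, 8}  B4 = {0, 3, 7}  B5 = {3, 6, 7}  B6 = {3, 6, 9}  B7 = {3, 4, 9}  B8 = {2, 3, 4}
Tree: B1–B2, B2–B3, B3–B4, B4–B5, B5–B6, B6–B7, B7–B8

The largest bag has 3 vertices, giving width 2; this decomposition certifies tw(G) ≤ 2. The edges 3–5–1–8–0–7–6–9–4–2–3 form a cycle, so G is not a tree and its treewidth is at least 2. The upper and lower bounds meet at 2, so that is the treewidth.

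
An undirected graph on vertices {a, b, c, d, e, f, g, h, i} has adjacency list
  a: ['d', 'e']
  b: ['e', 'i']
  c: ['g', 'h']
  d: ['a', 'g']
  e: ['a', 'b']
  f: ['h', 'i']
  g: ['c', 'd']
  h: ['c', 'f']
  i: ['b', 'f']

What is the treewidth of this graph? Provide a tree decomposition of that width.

Each bag holds 3 vertices, so the decomposition has width 2, which upper-bounds the treewidth. For the lower bound, G contains the cycle f–h–c–g–d–a–e–b–i–f, so G is not a forest; only forests have treewidth ≤ 1, hence tw(G) ≥ 2. Combining the bounds, tw(G) = 2.

Treewidth 2.
Bags: B1 = {c, f, h}  B2 = {c, f, g}  B3 = {d, f, g}  B4 = {a, d, f}  B5 = {a, e, f}  B6 = {b, e, f}  B7 = {b, f, i}
Tree: B1–B2, B2–B3, B3–B4, B4–B5, B5–B6, B6–B7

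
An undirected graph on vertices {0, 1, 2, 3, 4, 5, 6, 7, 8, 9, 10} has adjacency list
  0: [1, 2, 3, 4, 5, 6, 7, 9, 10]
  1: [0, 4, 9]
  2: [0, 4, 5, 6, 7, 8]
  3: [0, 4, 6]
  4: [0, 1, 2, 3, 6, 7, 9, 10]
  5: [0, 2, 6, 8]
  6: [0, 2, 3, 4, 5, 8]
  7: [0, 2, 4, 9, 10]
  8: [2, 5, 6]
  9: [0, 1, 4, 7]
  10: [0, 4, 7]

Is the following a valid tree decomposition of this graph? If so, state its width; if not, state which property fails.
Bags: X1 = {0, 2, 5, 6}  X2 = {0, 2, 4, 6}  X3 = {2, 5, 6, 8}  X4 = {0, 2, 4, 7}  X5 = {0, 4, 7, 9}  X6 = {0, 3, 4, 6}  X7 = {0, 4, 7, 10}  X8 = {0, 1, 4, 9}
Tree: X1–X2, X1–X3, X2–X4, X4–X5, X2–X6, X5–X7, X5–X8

Yes; width 3.

Vertex coverage: the bags together contain {0, 1, 2, 3, 4, 5, 6, 7, 8, 9, 10}, the full vertex set. Edge coverage: each edge of G has both endpoints in at least one bag. Running intersection: for every vertex, the bags containing it form a connected subtree. All three properties hold, so this is a valid tree decomposition of width max|bag| − 1 = 3, and hence tw(G) ≤ 3.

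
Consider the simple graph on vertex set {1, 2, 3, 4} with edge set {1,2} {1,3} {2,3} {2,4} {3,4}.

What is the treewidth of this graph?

2

A width-2 tree decomposition is:
Bags: B1 = {1, 2, 3}  B2 = {2, 3, 4}
Tree: B1–B2
Each bag holds 3 vertices, so the decomposition has width 2, which upper-bounds the treewidth. On the other hand G contains the 3-clique {1, 2, 3}. A clique must lie in a single bag of any decomposition, so no decomposition can have width below 2. Hence tw(G) = 2 exactly.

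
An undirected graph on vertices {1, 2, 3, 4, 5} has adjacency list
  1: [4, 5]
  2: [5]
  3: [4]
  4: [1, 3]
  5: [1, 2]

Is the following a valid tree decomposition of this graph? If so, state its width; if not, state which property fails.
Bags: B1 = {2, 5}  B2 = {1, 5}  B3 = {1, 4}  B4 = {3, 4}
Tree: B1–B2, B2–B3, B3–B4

Vertex coverage: the bags together contain {1, 2, 3, 4, 5}, the full vertex set. Edge coverage: each edge of G has both endpoints in at least one bag. Running intersection: for every vertex, the bags containing it form a connected subtree. All three properties hold, so this is a valid tree decomposition of width max|bag| − 1 = 1, and hence tw(G) ≤ 1.

Yes; width 1.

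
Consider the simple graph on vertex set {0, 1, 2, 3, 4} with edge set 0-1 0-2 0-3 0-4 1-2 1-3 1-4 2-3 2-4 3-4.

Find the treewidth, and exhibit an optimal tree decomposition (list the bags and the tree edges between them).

A single bag containing all 5 vertices is trivially a valid decomposition of width 4. On the other hand G contains the 5-clique {0, 1, 2, 3, 4}. A clique must lie in a single bag of any decomposition, so no decomposition can have width below 4. Hence tw(G) = 4 exactly.

Treewidth 4.
Bags: B1 = {0, 1, 2, 3, 4}
Tree: (single bag)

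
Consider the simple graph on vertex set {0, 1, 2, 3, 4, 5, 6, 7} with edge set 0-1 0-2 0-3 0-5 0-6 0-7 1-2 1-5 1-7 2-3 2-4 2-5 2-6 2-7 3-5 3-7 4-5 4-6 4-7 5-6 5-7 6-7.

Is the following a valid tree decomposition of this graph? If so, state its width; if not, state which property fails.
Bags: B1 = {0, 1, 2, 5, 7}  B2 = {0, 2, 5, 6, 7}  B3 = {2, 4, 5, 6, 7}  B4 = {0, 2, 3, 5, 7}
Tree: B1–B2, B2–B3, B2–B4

Every vertex of G appears in some bag (union = {0, 1, 2, 3, 4, 5, 6, 7}); every edge is covered by a bag; and for each vertex v the set of bags containing v is connected in the bag tree. The decomposition is therefore valid. The largest bag has 5 vertices, so the width is 4.

Yes; width 4.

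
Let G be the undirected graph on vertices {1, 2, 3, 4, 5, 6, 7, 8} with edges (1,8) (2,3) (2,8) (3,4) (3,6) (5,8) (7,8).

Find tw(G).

1

A width-1 tree decomposition is:
Bags: B1 = {2, 3}  B2 = {2, 8}  B3 = {3, 6}  B4 = {7, 8}  B5 = {5, 8}  B6 = {3, 4}  B7 = {1, 8}
Tree: B1–B2, B1–B3, B2–B4, B4–B5, B1–B6, B4–B7
Every bag has size at most 2, so the width is 2 − 1 = 1 and tw(G) ≤ 1. Since G has at least one edge (e.g. 3–2), it is not an edgeless graph, so tw(G) ≥ 1. The upper and lower bounds meet at 1, so that is the treewidth.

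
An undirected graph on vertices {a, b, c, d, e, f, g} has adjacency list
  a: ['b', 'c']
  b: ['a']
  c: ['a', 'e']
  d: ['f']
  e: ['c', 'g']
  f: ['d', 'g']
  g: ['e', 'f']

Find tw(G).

1

A width-1 tree decomposition is:
Bags: B1 = {a, b}  B2 = {a, c}  B3 = {c, e}  B4 = {e, g}  B5 = {f, g}  B6 = {d, f}
Tree: B1–B2, B2–B3, B3–B4, B4–B5, B5–B6
Each bag holds 2 vertices, so the decomposition has width 1, which upper-bounds the treewidth. Any graph with an edge has treewidth ≥ 1, and G has the edge b–a. Hence tw(G) = 1 exactly.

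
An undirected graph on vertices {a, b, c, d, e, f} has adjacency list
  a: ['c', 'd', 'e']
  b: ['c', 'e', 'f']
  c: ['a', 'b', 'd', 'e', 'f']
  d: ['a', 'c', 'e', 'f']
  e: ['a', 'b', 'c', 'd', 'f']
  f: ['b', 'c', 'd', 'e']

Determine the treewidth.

3

A width-3 tree decomposition is:
Bags: B1 = {b, c, e, f}  B2 = {c, d, e, f}  B3 = {a, c, d, e}
Tree: B1–B2, B2–B3
Each bag holds 4 vertices, so the decomposition has width 3, which upper-bounds the treewidth. On the other hand G contains the 4-clique {c, d, e, f}. A clique must lie in a single bag of any decomposition, so no decomposition can have width below 3. Therefore the treewidth is 3.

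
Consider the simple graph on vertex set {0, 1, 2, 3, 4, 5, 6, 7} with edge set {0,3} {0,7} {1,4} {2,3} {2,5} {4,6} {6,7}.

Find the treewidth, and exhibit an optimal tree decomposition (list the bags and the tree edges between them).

Treewidth 1.
One such decomposition:
Bags: B1 = {1, 4}  B2 = {4, 6}  B3 = {6, 7}  B4 = {0, 7}  B5 = {0, 3}  B6 = {2, 3}  B7 = {2, 5}
Tree: B1–B2, B2–B3, B3–B4, B4–B5, B5–B6, B6–B7

Each bag holds 2 vertices, so the decomposition has width 1, which upper-bounds the treewidth. Any graph with an edge has treewidth ≥ 1, and G has the edge 1–4. Therefore the treewidth is 1.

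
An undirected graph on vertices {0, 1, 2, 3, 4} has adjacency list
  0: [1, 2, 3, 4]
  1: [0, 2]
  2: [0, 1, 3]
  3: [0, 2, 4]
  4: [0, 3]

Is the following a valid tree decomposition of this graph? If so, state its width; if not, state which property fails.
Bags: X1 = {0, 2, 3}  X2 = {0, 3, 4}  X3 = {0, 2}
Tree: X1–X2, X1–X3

No — vertex 1 appears in no bag.

A tree decomposition must satisfy three properties: every vertex lies in some bag; for every edge, both endpoints lie together in some bag; and for every vertex, the bags containing it form a connected subtree. Here vertex 1 appears in no bag, so the decomposition is invalid.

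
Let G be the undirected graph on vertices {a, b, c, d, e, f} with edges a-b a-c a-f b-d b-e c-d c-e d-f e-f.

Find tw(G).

A width-3 tree decomposition is:
Bags: B1 = {b, c, e, f}  B2 = {a, b, c, f}  B3 = {b, c, d, f}
Tree: B1–B2, B2–B3
Each bag holds 4 vertices, so the decomposition has width 3, which upper-bounds the treewidth. For the lower bound: the 4 vertex sets {e,f}, {a,c}, {b}, {d} are disjoint, each induces a connected subgraph, and every pair is joined by at least one edge of G. Contracting each set to a single vertex therefore yields K_{4} as a minor, and since treewidth is minor-monotone, tw(G) ≥ tw(K_{4}) = 3. Therefore the treewidth is 3.

3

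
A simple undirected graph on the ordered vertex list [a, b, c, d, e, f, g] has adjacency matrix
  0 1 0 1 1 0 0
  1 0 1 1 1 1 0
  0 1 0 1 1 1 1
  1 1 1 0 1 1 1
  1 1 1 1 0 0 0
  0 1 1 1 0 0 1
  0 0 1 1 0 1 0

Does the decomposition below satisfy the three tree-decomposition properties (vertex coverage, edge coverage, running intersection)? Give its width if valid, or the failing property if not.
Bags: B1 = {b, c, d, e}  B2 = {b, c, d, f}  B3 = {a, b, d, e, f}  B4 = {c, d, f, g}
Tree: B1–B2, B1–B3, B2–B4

No — bags containing vertex f are not connected in the tree.

A tree decomposition must satisfy three properties: every vertex lies in some bag; for every edge, both endpoints lie together in some bag; and for every vertex, the bags containing it form a connected subtree. Here bags containing vertex f are not connected in the tree, so the decomposition is invalid.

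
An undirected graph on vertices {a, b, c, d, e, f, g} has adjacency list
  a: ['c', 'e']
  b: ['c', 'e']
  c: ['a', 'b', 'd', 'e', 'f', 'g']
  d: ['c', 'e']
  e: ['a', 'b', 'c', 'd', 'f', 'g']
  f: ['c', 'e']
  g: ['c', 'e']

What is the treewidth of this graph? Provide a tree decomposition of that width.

Treewidth 2.
One optimal decomposition is:
Bags: B1 = {c, d, e}  B2 = {b, c, e}  B3 = {a, c, e}  B4 = {c, e, g}  B5 = {c, e, f}
Tree: B1–B2, B2–B3, B3–B4, B2–B5

The largest bag has 3 vertices, giving width 2; this decomposition certifies tw(G) ≤ 2. For the lower bound, the 3 vertices {c, d, e} are pairwise adjacent, and any tree decomposition puts a clique entirely inside one bag — forcing width ≥ 2. Therefore the treewidth is 2.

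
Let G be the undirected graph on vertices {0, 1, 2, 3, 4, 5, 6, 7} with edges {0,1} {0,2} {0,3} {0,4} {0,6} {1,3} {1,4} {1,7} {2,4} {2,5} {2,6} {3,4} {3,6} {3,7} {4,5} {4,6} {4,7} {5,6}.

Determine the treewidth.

A width-3 tree decomposition is:
Bags: B1 = {0, 3, 4, 6}  B2 = {0, 1, 3, 4}  B3 = {1, 3, 4, 7}  B4 = {0, 2, 4, 6}  B5 = {2, 4, 5, 6}
Tree: B1–B2, B2–B3, B1–B4, B4–B5
Every bag has size at most 4, so the width is 4 − 1 = 3 and tw(G) ≤ 3. Conversely, {0, 2, 4, 6} is a clique of size 4, and the vertices of any clique must share a bag in every tree decomposition; so some bag has ≥ 4 vertices and tw(G) ≥ 3. Combining the bounds, tw(G) = 3.

3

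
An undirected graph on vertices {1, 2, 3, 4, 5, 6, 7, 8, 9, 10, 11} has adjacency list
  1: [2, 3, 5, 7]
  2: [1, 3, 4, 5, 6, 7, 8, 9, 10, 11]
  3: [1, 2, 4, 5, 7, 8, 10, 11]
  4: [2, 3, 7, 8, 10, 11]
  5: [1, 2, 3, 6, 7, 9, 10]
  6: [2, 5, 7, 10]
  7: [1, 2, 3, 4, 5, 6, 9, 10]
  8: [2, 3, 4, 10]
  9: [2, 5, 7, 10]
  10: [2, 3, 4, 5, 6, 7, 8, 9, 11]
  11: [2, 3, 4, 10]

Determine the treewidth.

4

A width-4 tree decomposition is:
Bags: B1 = {2, 3, 5, 7, 10}  B2 = {2, 3, 4, 7, 10}  B3 = {2, 3, 4, 8, 10}  B4 = {2, 3, 4, 10, 11}  B5 = {2, 5, 6, 7, 10}  B6 = {2, 5, 7, 9, 10}  B7 = {1, 2, 3, 5, 7}
Tree: B1–B2, B2–B3, B2–B4, B1–B5, B5–B6, B1–B7
Every bag has size at most 5, so the width is 5 − 1 = 4 and tw(G) ≤ 4. On the other hand G contains the 5-clique {1, 2, 3, 5, 7}. A clique must lie in a single bag of any decomposition, so no decomposition can have width below 4. Therefore the treewidth is 4.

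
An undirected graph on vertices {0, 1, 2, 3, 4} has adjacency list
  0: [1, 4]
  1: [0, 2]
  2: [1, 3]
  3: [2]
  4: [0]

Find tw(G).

1

A width-1 tree decomposition is:
Bags: B1 = {2, 3}  B2 = {1, 2}  B3 = {0, 1}  B4 = {0, 4}
Tree: B1–B2, B2–B3, B3–B4
The largest bag has 2 vertices, giving width 1; this decomposition certifies tw(G) ≤ 1. Any graph with an edge has treewidth ≥ 1, and G has the edge 3–2. Hence tw(G) = 1 exactly.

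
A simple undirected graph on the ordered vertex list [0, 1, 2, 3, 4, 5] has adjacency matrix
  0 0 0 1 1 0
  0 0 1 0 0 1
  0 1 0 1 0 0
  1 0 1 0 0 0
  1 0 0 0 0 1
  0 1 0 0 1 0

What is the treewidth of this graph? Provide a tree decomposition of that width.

Treewidth 2.
One such decomposition:
Bags: B1 = {1, 2, 5}  B2 = {2, 3, 5}  B3 = {0, 3, 5}  B4 = {0, 4, 5}
Tree: B1–B2, B2–B3, B3–B4

The largest bag has 3 vertices, giving width 2; this decomposition certifies tw(G) ≤ 2. Since 5–1–2–3–0–4–5 is a cycle in G, G is not acyclic. Forests are exactly the graphs of treewidth ≤ 1, so tw(G) ≥ 2. Hence tw(G) = 2 exactly.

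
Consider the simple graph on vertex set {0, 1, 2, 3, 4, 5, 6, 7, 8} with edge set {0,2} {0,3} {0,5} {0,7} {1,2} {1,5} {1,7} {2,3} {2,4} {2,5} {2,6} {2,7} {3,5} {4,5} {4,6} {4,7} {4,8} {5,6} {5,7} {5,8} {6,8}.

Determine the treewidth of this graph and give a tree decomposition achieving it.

Treewidth 3.
Bags: B1 = {2, 4, 5, 6}  B2 = {4, 5, 6, 8}  B3 = {2, 4, 5, 7}  B4 = {0, 2, 5, 7}  B5 = {1, 2, 5, 7}  B6 = {0, 2, 3, 5}
Tree: B1–B2, B1–B3, B3–B4, B3–B5, B4–B6

Every bag has size at most 4, so the width is 4 − 1 = 3 and tw(G) ≤ 3. For the lower bound, the 4 vertices {4, 5, 6, 8} are pairwise adjacent, and any tree decomposition puts a clique entirely inside one bag — forcing width ≥ 3. Combining the bounds, tw(G) = 3.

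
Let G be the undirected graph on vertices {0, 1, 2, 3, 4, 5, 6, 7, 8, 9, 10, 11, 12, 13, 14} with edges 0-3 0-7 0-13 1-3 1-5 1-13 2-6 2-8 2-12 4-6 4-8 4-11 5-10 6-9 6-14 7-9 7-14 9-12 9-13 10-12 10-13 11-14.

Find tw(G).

A width-3 tree decomposition is:
Bags: B1 = {0, 1, 3, 5}  B2 = {0, 1, 5, 13}  B3 = {0, 5, 10, 13}  B4 = {0, 7, 10, 13}  B5 = {7, 9, 10, 13}  B6 = {7, 9, 10, 12}  B7 = {7, 9, 12, 14}  B8 = {6, 9, 12, 14}  B9 = {2, 6, 12, 14}  B10 = {2, 6, 11, 14}  B11 = {2, 4, 6, 11}  B12 = {2, 4, 8, 11}
Tree: B1–B2, B2–B3, B3–B4, B4–B5, B5–B6, B6–B7, B7–B8, B8–B9, B9–B10, B10–B11, B11–B12
The largest bag has 4 vertices, giving width 3; this decomposition certifies tw(G) ≤ 3. For the lower bound: the 4 vertex sets {1,3,5}, {0}, {13}, {7,9,10,12} are disjoint, each induces a connected subgraph, and every pair is joined by at least one edge of G. Contracting each set to a single vertex therefore yields K_{4} as a minor, and since treewidth is minor-monotone, tw(G) ≥ tw(K_{4}) = 3. Therefore the treewidth is 3.

3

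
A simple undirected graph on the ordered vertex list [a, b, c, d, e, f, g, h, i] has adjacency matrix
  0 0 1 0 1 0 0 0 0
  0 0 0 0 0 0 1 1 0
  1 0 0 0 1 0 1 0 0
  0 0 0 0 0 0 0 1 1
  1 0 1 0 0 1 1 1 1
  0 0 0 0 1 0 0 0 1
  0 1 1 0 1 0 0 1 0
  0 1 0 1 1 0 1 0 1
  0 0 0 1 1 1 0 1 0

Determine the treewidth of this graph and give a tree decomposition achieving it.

Treewidth 2.
One such decomposition:
Bags: B1 = {e, g, h}  B2 = {b, g, h}  B3 = {e, h, i}  B4 = {e, f, i}  B5 = {c, e, g}  B6 = {a, c, e}  B7 = {d, h, i}
Tree: B1–B2, B1–B3, B3–B4, B1–B5, B5–B6, B3–B7

The largest bag has 3 vertices, giving width 2; this decomposition certifies tw(G) ≤ 2. For the lower bound, the 3 vertices {d, h, i} are pairwise adjacent, and any tree decomposition puts a clique entirely inside one bag — forcing width ≥ 2. The upper and lower bounds meet at 2, so that is the treewidth.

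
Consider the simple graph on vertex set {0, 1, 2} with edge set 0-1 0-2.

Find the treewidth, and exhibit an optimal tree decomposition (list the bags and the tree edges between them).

Treewidth 1.
One such decomposition:
Bags: B1 = {0, 2}  B2 = {0, 1}
Tree: B1–B2

Each bag holds 2 vertices, so the decomposition has width 1, which upper-bounds the treewidth. G has an edge, so its treewidth is at least 1. The upper and lower bounds meet at 1, so that is the treewidth.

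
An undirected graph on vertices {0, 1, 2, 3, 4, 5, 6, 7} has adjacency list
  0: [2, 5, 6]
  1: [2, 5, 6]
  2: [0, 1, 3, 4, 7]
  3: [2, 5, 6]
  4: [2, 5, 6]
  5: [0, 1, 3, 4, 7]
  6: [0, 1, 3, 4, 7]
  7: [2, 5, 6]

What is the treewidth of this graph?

3

A width-3 tree decomposition is:
Bags: B1 = {2, 5, 6, 7}  B2 = {2, 3, 5, 6}  B3 = {1, 2, 5, 6}  B4 = {2, 4, 5, 6}  B5 = {0, 2, 5, 6}
Tree: B1–B2, B2–B3, B3–B4, B4–B5
Each bag holds 4 vertices, so the decomposition has width 3, which upper-bounds the treewidth. For the lower bound: the 4 vertex sets {6,7}, {2,3}, {5}, {1} are disjoint, each induces a connected subgraph, and every pair is joined by at least one edge of G. Contracting each set to a single vertex therefore yields K_{4} as a minor, and since treewidth is minor-monotone, tw(G) ≥ tw(K_{4}) = 3. Therefore the treewidth is 3.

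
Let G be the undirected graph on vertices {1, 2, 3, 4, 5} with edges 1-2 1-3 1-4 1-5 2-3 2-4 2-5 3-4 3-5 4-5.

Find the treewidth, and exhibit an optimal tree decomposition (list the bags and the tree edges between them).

Treewidth 4.
One optimal decomposition is:
Bags: B1 = {1, 2, 3, 4, 5}
Tree: (single bag)

With just one bag of size 5, the width is 5 − 1 = 4, so tw(G) ≤ 4. Conversely, {1, 2, 3, 4, 5} is a clique of size 5, and the vertices of any clique must share a bag in every tree decomposition; so some bag has ≥ 5 vertices and tw(G) ≥ 4. Combining the bounds, tw(G) = 4.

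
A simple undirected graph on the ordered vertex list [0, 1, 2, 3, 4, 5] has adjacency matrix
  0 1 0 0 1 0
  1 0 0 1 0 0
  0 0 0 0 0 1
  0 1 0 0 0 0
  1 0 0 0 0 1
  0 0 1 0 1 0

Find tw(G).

1

A width-1 tree decomposition is:
Bags: B1 = {4, 5}  B2 = {0, 4}  B3 = {0, 1}  B4 = {1, 3}  B5 = {2, 5}
Tree: B1–B2, B2–B3, B3–B4, B1–B5
Every bag has size at most 2, so the width is 2 − 1 = 1 and tw(G) ≤ 1. Any graph with an edge has treewidth ≥ 1, and G has the edge 4–5. Hence tw(G) = 1 exactly.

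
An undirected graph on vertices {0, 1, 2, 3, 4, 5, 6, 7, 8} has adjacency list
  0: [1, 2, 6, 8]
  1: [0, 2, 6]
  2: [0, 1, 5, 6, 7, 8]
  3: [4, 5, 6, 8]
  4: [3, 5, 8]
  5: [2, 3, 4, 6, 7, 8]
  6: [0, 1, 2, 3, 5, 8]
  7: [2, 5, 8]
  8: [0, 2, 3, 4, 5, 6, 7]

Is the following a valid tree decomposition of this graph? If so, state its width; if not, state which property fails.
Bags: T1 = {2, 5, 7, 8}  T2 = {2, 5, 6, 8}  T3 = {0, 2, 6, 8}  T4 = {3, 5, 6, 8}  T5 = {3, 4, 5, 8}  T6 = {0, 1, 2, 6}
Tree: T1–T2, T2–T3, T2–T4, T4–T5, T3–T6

Every vertex of G appears in some bag (union = {0, 1, 2, 3, 4, 5, 6, 7, 8}); every edge is covered by a bag; and for each vertex v the set of bags containing v is connected in the bag tree. The decomposition is therefore valid. The largest bag has 4 vertices, so the width is 3.

Yes; width 3.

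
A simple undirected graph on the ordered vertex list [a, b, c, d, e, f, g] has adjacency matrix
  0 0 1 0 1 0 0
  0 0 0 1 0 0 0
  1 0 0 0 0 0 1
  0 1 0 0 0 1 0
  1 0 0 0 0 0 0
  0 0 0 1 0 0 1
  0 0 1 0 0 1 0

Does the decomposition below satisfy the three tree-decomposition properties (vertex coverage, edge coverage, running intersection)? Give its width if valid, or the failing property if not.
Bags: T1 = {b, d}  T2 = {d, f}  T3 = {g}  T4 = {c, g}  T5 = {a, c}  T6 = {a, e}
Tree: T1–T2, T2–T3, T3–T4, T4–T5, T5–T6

No — edge (f,g) lies in no bag.

A tree decomposition must satisfy three properties: every vertex lies in some bag; for every edge, both endpoints lie together in some bag; and for every vertex, the bags containing it form a connected subtree. Here edge (f,g) lies in no bag, so the decomposition is invalid.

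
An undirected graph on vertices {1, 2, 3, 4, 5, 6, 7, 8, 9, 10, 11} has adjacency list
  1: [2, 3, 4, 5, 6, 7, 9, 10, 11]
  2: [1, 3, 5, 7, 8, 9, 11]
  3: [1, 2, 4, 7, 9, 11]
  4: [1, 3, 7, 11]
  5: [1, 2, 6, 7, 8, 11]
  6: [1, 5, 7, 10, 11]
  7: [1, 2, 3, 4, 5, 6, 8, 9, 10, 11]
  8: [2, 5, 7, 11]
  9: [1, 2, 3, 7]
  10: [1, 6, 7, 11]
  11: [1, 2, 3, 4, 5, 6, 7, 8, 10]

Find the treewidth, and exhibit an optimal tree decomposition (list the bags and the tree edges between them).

Every bag has size at most 5, so the width is 5 − 1 = 4 and tw(G) ≤ 4. Conversely, {2, 5, 7, 8, 11} is a clique of size 5, and the vertices of any clique must share a bag in every tree decomposition; so some bag has ≥ 5 vertices and tw(G) ≥ 4. Therefore the treewidth is 4.

Treewidth 4.
Bags: B1 = {1, 5, 6, 7, 11}  B2 = {1, 2, 5, 7, 11}  B3 = {2, 5, 7, 8, 11}  B4 = {1, 2, 3, 7, 11}  B5 = {1, 3, 4, 7, 11}  B6 = {1, 2, 3, 7, 9}  B7 = {1, 6, 7, 10, 11}
Tree: B1–B2, B2–B3, B2–B4, B4–B5, B4–B6, B1–B7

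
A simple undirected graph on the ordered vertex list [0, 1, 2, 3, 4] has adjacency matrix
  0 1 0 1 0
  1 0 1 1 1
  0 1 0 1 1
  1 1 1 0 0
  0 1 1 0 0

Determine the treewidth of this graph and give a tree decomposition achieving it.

The largest bag has 3 vertices, giving width 2; this decomposition certifies tw(G) ≤ 2. For the lower bound, the 3 vertices {0, 1, 3} are pairwise adjacent, and any tree decomposition puts a clique entirely inside one bag — forcing width ≥ 2. The upper and lower bounds meet at 2, so that is the treewidth.

Treewidth 2.
One optimal decomposition is:
Bags: B1 = {1, 2, 3}  B2 = {1, 2, 4}  B3 = {0, 1, 3}
Tree: B1–B2, B1–B3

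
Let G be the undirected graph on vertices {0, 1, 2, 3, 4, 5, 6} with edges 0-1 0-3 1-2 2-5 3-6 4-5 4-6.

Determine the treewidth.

A width-2 tree decomposition is:
Bags: B1 = {0, 1, 2}  B2 = {0, 2, 5}  B3 = {0, 4, 5}  B4 = {0, 4, 6}  B5 = {0, 3, 6}
Tree: B1–B2, B2–B3, B3–B4, B4–B5
The largest bag has 3 vertices, giving width 2; this decomposition certifies tw(G) ≤ 2. For the lower bound, G contains the cycle 0–1–2–5–4–6–3–0, so G is not a forest; only forests have treewidth ≤ 1, hence tw(G) ≥ 2. Therefore the treewidth is 2.

2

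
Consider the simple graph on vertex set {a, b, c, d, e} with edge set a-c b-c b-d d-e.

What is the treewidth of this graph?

A width-1 tree decomposition is:
Bags: B1 = {d, e}  B2 = {b, d}  B3 = {b, c}  B4 = {a, c}
Tree: B1–B2, B2–B3, B3–B4
Every bag has size at most 2, so the width is 2 − 1 = 1 and tw(G) ≤ 1. G has an edge, so its treewidth is at least 1. Combining the bounds, tw(G) = 1.

1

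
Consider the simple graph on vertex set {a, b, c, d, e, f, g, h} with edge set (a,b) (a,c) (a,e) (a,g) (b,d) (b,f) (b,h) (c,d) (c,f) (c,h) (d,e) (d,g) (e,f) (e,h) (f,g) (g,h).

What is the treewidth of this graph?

4

A width-4 tree decomposition is:
Bags: B1 = {a, d, e, f, h}  B2 = {a, d, f, g, h}  B3 = {a, c, d, f, h}  B4 = {a, b, d, f, h}
Tree: B1–B2, B2–B3, B3–B4
Every bag has size at most 5, so the width is 5 − 1 = 4 and tw(G) ≤ 4. For the lower bound: the 5 vertex sets {e,h}, {d,g}, {c,f}, {a}, {b} are disjoint, each induces a connected subgraph, and every pair is joined by at least one edge of G. Contracting each set to a single vertex therefore yields K_{5} as a minor, and since treewidth is minor-monotone, tw(G) ≥ tw(K_{5}) = 4. The upper and lower bounds meet at 4, so that is the treewidth.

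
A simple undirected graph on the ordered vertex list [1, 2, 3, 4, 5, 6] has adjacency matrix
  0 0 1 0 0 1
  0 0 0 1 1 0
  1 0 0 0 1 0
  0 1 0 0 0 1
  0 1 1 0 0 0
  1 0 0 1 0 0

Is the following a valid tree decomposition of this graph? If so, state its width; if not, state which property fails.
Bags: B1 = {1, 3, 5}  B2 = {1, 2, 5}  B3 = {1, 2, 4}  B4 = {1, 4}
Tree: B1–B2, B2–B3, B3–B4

A tree decomposition must satisfy three properties: every vertex lies in some bag; for every edge, both endpoints lie together in some bag; and for every vertex, the bags containing it form a connected subtree. Here vertex 6 appears in no bag, so the decomposition is invalid.

No — vertex 6 appears in no bag.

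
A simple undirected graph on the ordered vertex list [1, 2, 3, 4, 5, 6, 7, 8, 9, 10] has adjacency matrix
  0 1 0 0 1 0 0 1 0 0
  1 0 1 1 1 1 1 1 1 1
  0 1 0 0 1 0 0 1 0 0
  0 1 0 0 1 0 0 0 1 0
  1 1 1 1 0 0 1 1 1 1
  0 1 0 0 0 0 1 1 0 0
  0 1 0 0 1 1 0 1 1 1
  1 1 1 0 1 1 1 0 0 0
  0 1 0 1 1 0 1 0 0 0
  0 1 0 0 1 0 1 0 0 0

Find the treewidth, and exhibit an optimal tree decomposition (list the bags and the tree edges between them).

The largest bag has 4 vertices, giving width 3; this decomposition certifies tw(G) ≤ 3. Conversely, {1, 2, 5, 8} is a clique of size 4, and the vertices of any clique must share a bag in every tree decomposition; so some bag has ≥ 4 vertices and tw(G) ≥ 3. Combining the bounds, tw(G) = 3.

Treewidth 3.
Bags: B1 = {2, 5, 7, 8}  B2 = {1, 2, 5, 8}  B3 = {2, 5, 7, 9}  B4 = {2, 5, 7, 10}  B5 = {2, 6, 7, 8}  B6 = {2, 3, 5, 8}  B7 = {2, 4, 5, 9}
Tree: B1–B2, B1–B3, B3–B4, B1–B5, B1–B6, B3–B7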